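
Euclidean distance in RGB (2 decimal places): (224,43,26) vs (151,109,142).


d = √[(R₁-R₂)² + (G₁-G₂)² + (B₁-B₂)²]
d = √[(224-151)² + (43-109)² + (26-142)²]
d = √[5329 + 4356 + 13456]
d = √23141
d ≈ 152.12


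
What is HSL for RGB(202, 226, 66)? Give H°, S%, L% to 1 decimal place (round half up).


Normalize: R'=202/255≈0.7922, G'=226/255≈0.8863, B'=66/255≈0.2588
Max=226/255, Min=66/255, Δ=Max-Min=160/255
L = (Max+Min)/2 = (226+66)/510 = 292/510 = 0.57254… → L = 57.3%
L > 0.5 → S = Δ/(2-Max-Min) = 160/(510-226-66) = 160/218 = 0.73394… → S = 73.4%
(the 1/255 factors cancel in S and H, so raw channel differences can be used)
Max is G' → H = 60 × ((B-R)/Δ + 2) = 60 × ((66-202)/160 + 2)
  -136/160 + 2 = -0.85 + 2 = 1.15
  H = 60 × 1.15 = 69° → H = 69.0°
= HSL(69.0°, 73.4%, 57.3%)


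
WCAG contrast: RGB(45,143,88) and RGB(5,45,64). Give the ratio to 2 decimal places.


Linearize each sRGB channel c=v/255: c/12.92 if c ≤ 0.04045 else ((c+0.055)/1.055)^2.4
L = 0.2126×R_lin + 0.7152×G_lin + 0.0722×B_lin
Color 1 (45,143,88):
  R=45: 45/255≈0.1765 > 0.04045 → ((0.1765+0.055)/1.055)^2.4 ≈ 0.02624
  G=143: 143/255≈0.5608 > 0.04045 → ((0.5608+0.055)/1.055)^2.4 ≈ 0.27468
  B=88: 88/255≈0.3451 > 0.04045 → ((0.3451+0.055)/1.055)^2.4 ≈ 0.09759
  L1 = 0.2126×0.02624 + 0.7152×0.27468 + 0.0722×0.09759 ≈ 0.20907
Color 2 (5,45,64):
  R=5: 5/255≈0.0196 ≤ 0.04045 → 0.0196/12.92 ≈ 0.00152
  G=45: 45/255≈0.1765 > 0.04045 → ((0.1765+0.055)/1.055)^2.4 ≈ 0.02624
  B=64: 64/255≈0.2510 > 0.04045 → ((0.2510+0.055)/1.055)^2.4 ≈ 0.05127
  L2 = 0.2126×0.00152 + 0.7152×0.02624 + 0.0722×0.05127 ≈ 0.02279
Lighter = 0.20907, Darker = 0.02279
Ratio = (L_lighter + 0.05) / (L_darker + 0.05)
Ratio = (0.20907 + 0.05) / (0.02279 + 0.05) = 0.25907 / 0.07279 ≈ 3.5591
Ratio ≈ 3.56:1


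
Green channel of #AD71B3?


Color: #AD71B3
R = AD = 173
G = 71 = 113
B = B3 = 179
Green = 113


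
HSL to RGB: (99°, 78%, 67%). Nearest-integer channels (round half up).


H=99°, S=0.78, L=0.67
C = (1-|2L-1|)×S = (1-|0.34|)×0.78 = 0.5148
H' = H/60 = 99/60 ≈ 1.6500; X = C×(1-|H' mod 2 - 1|) = 0.18018
m = L - C/2 = 0.67 - 0.2574 = 0.4126
Sector ⌊H'⌋ = 1 → (R',G',B') = (0.18018, 0.5148, 0.0)
RGB = ((R'+m)×255, (G'+m)×255, (B'+m)×255) = (151.1589, 236.487, 105.213)
Round half up → RGB(151, 236, 105)


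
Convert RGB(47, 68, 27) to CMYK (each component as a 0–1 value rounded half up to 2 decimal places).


R'=47/255≈0.1843, G'=68/255≈0.2667, B'=27/255≈0.1059
K = 1 - max(R',G',B') = 1 - 68/255 = 187/255 = 0.73333… → 0.73
(1-R'-K)/(1-K) simplifies to (max-R)/max with max = 68:
C = (68-47)/68 = 21/68 = 0.30882… → 0.31
M = (68-68)/68 = 0/68 = 0 → 0.00
Y = (68-27)/68 = 41/68 = 0.60294… → 0.60
= CMYK(0.31, 0.00, 0.60, 0.73)


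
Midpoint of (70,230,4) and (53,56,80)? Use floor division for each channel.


Midpoint: each channel = ⌊(C₁+C₂)/2⌋
R: ⌊(70+53)/2⌋ = 61
G: ⌊(230+56)/2⌋ = 143
B: ⌊(4+80)/2⌋ = 42
= RGB(61, 143, 42)


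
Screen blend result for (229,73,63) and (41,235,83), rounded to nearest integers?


Screen: C = 255 - (255-A)×(255-B)/255, rounded to nearest integer
R: 255 - (255-229)×(255-41)/255 = 255 - 5564/255 ≈ 255 - 21.820 = 233.180 → 233
G: 255 - (255-73)×(255-235)/255 = 255 - 3640/255 ≈ 255 - 14.275 = 240.725 → 241
B: 255 - (255-63)×(255-83)/255 = 255 - 33024/255 ≈ 255 - 129.506 = 125.494 → 125
= RGB(233, 241, 125)


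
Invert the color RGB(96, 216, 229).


Invert: (255-R, 255-G, 255-B)
R: 255-96 = 159
G: 255-216 = 39
B: 255-229 = 26
= RGB(159, 39, 26)


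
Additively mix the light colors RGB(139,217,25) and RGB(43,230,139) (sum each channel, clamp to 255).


Additive: each channel = min(255, C₁+C₂)
R: 139+43 = 182 → 182
G: 217+230 = 447 → 255
B: 25+139 = 164 → 164
= RGB(182, 255, 164)


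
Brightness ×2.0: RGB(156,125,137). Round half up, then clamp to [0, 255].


Multiply each channel by 2.0, round half up, clamp to [0, 255]
R: 156×2.0 = 312 → clamp → 255
G: 125×2.0 = 250
B: 137×2.0 = 274 → clamp → 255
= RGB(255, 250, 255)


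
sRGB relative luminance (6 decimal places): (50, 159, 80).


Linearize each channel (sRGB transfer function): c = v/255; c_lin = c/12.92 if c ≤ 0.04045, else ((c+0.055)/1.055)^2.4
  R: 50/255 ≈ 0.196078 > 0.04045 → ((0.196078+0.055)/1.055)^2.4 ≈ 0.031896
  G: 159/255 ≈ 0.623529 > 0.04045 → ((0.623529+0.055)/1.055)^2.4 ≈ 0.346704
  B: 80/255 ≈ 0.313725 > 0.04045 → ((0.313725+0.055)/1.055)^2.4 ≈ 0.080220
R_lin = 0.031896, G_lin = 0.346704, B_lin = 0.080220
L = 0.2126×R + 0.7152×G + 0.0722×B
L = 0.2126×0.031896 + 0.7152×0.346704 + 0.0722×0.080220
L ≈ 0.260536


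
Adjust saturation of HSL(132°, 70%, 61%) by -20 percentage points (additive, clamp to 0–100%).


Original S = 70%
Adjustment = -20 percentage points
New S = 70 + (-20) = 50
Clamp to [0, 100] → 50
= HSL(132°, 50%, 61%)


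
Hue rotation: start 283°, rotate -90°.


New hue = (H + rotation) mod 360
New hue = (283 -90) mod 360
= 193 mod 360
= 193°


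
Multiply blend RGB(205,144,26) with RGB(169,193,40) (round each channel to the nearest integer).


Multiply: C = A×B/255, rounded to nearest integer
R: 205×169/255 = 34645/255 ≈ 135.863 → 136
G: 144×193/255 = 27792/255 ≈ 108.988 → 109
B: 26×40/255 = 1040/255 ≈ 4.078 → 4
= RGB(136, 109, 4)


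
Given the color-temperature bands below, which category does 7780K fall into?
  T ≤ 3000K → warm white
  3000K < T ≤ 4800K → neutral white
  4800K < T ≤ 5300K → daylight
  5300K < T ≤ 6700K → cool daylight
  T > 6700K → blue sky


Temperature: 7780K
7780K > 6700K → blue sky
Classification: blue sky


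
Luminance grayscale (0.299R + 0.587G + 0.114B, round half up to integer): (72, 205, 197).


Gray = 0.299×R + 0.587×G + 0.114×B
Gray = 0.299×72 + 0.587×205 + 0.114×197
Gray = 21.528 + 120.335 + 22.458
Gray = 164.321 → round half up → 164
Gray = 164


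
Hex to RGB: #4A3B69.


4A → 74 (R)
3B → 59 (G)
69 → 105 (B)
= RGB(74, 59, 105)


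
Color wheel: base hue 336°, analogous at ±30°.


Base hue: 336°
Left analog: (336 - 30) mod 360 = 306°
Right analog: (336 + 30) mod 360 = 6°
Analogous hues = 306° and 6°


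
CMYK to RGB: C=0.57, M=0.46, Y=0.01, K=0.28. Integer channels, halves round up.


R = 255 × (1-C) × (1-K) = 255 × 0.43 × 0.72 = 78.948 → 79
G = 255 × (1-M) × (1-K) = 255 × 0.54 × 0.72 = 99.144 → 99
B = 255 × (1-Y) × (1-K) = 255 × 0.99 × 0.72 = 181.764 → 182
= RGB(79, 99, 182)


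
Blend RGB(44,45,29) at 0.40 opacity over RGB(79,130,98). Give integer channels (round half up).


C = α×F + (1-α)×B, with 1-α = 0.60
R: 0.40×44 + 0.60×79 = 17.60 + 47.40 = 65.00 → 65
G: 0.40×45 + 0.60×130 = 18.00 + 78.00 = 96.00 → 96
B: 0.40×29 + 0.60×98 = 11.60 + 58.80 = 70.40 → 70
= RGB(65, 96, 70)


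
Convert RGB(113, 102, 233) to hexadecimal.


R = 113 → 71 (hex)
G = 102 → 66 (hex)
B = 233 → E9 (hex)
Hex = #7166E9


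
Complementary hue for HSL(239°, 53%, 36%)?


Complement = opposite side of color wheel = hue + 180°
H' = (239 + 180) mod 360 = 59°
S and L unchanged.
= HSL(59°, 53%, 36%)


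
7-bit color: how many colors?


Colors = 2^bits = 2^7
= 128 colors


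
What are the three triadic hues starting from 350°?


Triadic: equally spaced at 120° intervals
H1 = 350°
H2 = (350 + 120) mod 360 = 110°
H3 = (350 + 240) mod 360 = 230°
Triadic = 350°, 110°, 230°


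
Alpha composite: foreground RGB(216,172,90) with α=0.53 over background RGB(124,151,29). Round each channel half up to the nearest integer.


C = α×F + (1-α)×B, with 1-α = 0.47
R: 0.53×216 + 0.47×124 = 114.48 + 58.28 = 172.76 → 173
G: 0.53×172 + 0.47×151 = 91.16 + 70.97 = 162.13 → 162
B: 0.53×90 + 0.47×29 = 47.70 + 13.63 = 61.33 → 61
= RGB(173, 162, 61)


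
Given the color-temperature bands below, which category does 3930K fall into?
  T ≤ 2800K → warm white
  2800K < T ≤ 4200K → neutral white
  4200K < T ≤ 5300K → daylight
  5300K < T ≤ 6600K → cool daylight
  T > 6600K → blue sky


Temperature: 3930K
2800K < 3930K ≤ 4200K → neutral white
Classification: neutral white


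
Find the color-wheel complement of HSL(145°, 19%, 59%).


Complement = opposite side of color wheel = hue + 180°
H' = (145 + 180) mod 360 = 325°
S and L unchanged.
= HSL(325°, 19%, 59%)


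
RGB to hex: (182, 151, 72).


R = 182 → B6 (hex)
G = 151 → 97 (hex)
B = 72 → 48 (hex)
Hex = #B69748


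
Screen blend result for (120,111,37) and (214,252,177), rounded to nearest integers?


Screen: C = 255 - (255-A)×(255-B)/255, rounded to nearest integer
R: 255 - (255-120)×(255-214)/255 = 255 - 5535/255 ≈ 255 - 21.706 = 233.294 → 233
G: 255 - (255-111)×(255-252)/255 = 255 - 432/255 ≈ 255 - 1.694 = 253.306 → 253
B: 255 - (255-37)×(255-177)/255 = 255 - 17004/255 ≈ 255 - 66.682 = 188.318 → 188
= RGB(233, 253, 188)


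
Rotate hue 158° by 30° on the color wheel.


New hue = (H + rotation) mod 360
New hue = (158 + 30) mod 360
= 188 mod 360
= 188°


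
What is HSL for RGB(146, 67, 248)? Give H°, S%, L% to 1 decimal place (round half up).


Normalize: R'=146/255≈0.5725, G'=67/255≈0.2627, B'=248/255≈0.9725
Max=248/255, Min=67/255, Δ=Max-Min=181/255
L = (Max+Min)/2 = (248+67)/510 = 315/510 = 0.61764… → L = 61.8%
L > 0.5 → S = Δ/(2-Max-Min) = 181/(510-248-67) = 181/195 = 0.92820… → S = 92.8%
(the 1/255 factors cancel in S and H, so raw channel differences can be used)
Max is B' → H = 60 × ((R-G)/Δ + 4) = 60 × ((146-67)/181 + 4)
  79/181 + 4 = 0.4364… + 4 = 4.4364…
  H = 60 × 4.4364… = 266.187…° → H = 266.2°
= HSL(266.2°, 92.8%, 61.8%)


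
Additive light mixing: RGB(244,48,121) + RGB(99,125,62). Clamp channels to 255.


Additive: each channel = min(255, C₁+C₂)
R: 244+99 = 343 → 255
G: 48+125 = 173 → 173
B: 121+62 = 183 → 183
= RGB(255, 173, 183)


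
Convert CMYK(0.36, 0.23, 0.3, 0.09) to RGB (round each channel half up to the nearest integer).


R = 255 × (1-C) × (1-K) = 255 × 0.64 × 0.91 = 148.512 → 149
G = 255 × (1-M) × (1-K) = 255 × 0.77 × 0.91 = 178.6785 → 179
B = 255 × (1-Y) × (1-K) = 255 × 0.70 × 0.91 = 162.435 → 162
= RGB(149, 179, 162)


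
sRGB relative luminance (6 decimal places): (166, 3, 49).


Linearize each channel (sRGB transfer function): c = v/255; c_lin = c/12.92 if c ≤ 0.04045, else ((c+0.055)/1.055)^2.4
  R: 166/255 ≈ 0.650980 > 0.04045 → ((0.650980+0.055)/1.055)^2.4 ≈ 0.381326
  G: 3/255 ≈ 0.011765 ≤ 0.04045 → 0.011765/12.92 ≈ 0.000911
  B: 49/255 ≈ 0.192157 > 0.04045 → ((0.192157+0.055)/1.055)^2.4 ≈ 0.030713
R_lin = 0.381326, G_lin = 0.000911, B_lin = 0.030713
L = 0.2126×R + 0.7152×G + 0.0722×B
L = 0.2126×0.381326 + 0.7152×0.000911 + 0.0722×0.030713
L ≈ 0.083939


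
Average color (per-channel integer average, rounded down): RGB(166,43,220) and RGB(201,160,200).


Midpoint: each channel = ⌊(C₁+C₂)/2⌋
R: ⌊(166+201)/2⌋ = 183
G: ⌊(43+160)/2⌋ = 101
B: ⌊(220+200)/2⌋ = 210
= RGB(183, 101, 210)


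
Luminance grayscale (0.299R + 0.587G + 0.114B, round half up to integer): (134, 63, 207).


Gray = 0.299×R + 0.587×G + 0.114×B
Gray = 0.299×134 + 0.587×63 + 0.114×207
Gray = 40.066 + 36.981 + 23.598
Gray = 100.645 → round half up → 101
Gray = 101


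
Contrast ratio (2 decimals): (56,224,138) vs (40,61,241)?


Linearize each sRGB channel c=v/255: c/12.92 if c ≤ 0.04045 else ((c+0.055)/1.055)^2.4
L = 0.2126×R_lin + 0.7152×G_lin + 0.0722×B_lin
Color 1 (56,224,138):
  R=56: 56/255≈0.2196 > 0.04045 → ((0.2196+0.055)/1.055)^2.4 ≈ 0.03955
  G=224: 224/255≈0.8784 > 0.04045 → ((0.8784+0.055)/1.055)^2.4 ≈ 0.74540
  B=138: 138/255≈0.5412 > 0.04045 → ((0.5412+0.055)/1.055)^2.4 ≈ 0.25415
  L1 = 0.2126×0.03955 + 0.7152×0.74540 + 0.0722×0.25415 ≈ 0.55987
Color 2 (40,61,241):
  R=40: 40/255≈0.1569 > 0.04045 → ((0.1569+0.055)/1.055)^2.4 ≈ 0.02122
  G=61: 61/255≈0.2392 > 0.04045 → ((0.2392+0.055)/1.055)^2.4 ≈ 0.04667
  B=241: 241/255≈0.9451 > 0.04045 → ((0.9451+0.055)/1.055)^2.4 ≈ 0.87962
  L2 = 0.2126×0.02122 + 0.7152×0.04667 + 0.0722×0.87962 ≈ 0.10139
Lighter = 0.55987, Darker = 0.10139
Ratio = (L_lighter + 0.05) / (L_darker + 0.05)
Ratio = (0.55987 + 0.05) / (0.10139 + 0.05) = 0.60987 / 0.15139 ≈ 4.0283
Ratio ≈ 4.03:1


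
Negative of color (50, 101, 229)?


Invert: (255-R, 255-G, 255-B)
R: 255-50 = 205
G: 255-101 = 154
B: 255-229 = 26
= RGB(205, 154, 26)


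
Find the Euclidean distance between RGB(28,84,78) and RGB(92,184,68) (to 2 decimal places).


d = √[(R₁-R₂)² + (G₁-G₂)² + (B₁-B₂)²]
d = √[(28-92)² + (84-184)² + (78-68)²]
d = √[4096 + 10000 + 100]
d = √14196
d ≈ 119.15


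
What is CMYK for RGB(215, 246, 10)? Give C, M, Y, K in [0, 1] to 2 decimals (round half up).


R'=215/255≈0.8431, G'=246/255≈0.9647, B'=10/255≈0.0392
K = 1 - max(R',G',B') = 1 - 246/255 = 9/255 = 0.03529… → 0.04
(1-R'-K)/(1-K) simplifies to (max-R)/max with max = 246:
C = (246-215)/246 = 31/246 = 0.12601… → 0.13
M = (246-246)/246 = 0/246 = 0 → 0.00
Y = (246-10)/246 = 236/246 = 0.95934… → 0.96
= CMYK(0.13, 0.00, 0.96, 0.04)


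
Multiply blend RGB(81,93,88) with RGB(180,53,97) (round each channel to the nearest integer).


Multiply: C = A×B/255, rounded to nearest integer
R: 81×180/255 = 14580/255 ≈ 57.176 → 57
G: 93×53/255 = 4929/255 ≈ 19.329 → 19
B: 88×97/255 = 8536/255 ≈ 33.475 → 33
= RGB(57, 19, 33)


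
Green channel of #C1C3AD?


Color: #C1C3AD
R = C1 = 193
G = C3 = 195
B = AD = 173
Green = 195


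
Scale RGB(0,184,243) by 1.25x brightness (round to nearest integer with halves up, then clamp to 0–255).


Multiply each channel by 1.25, round half up, clamp to [0, 255]
R: 0×1.25 = 0
G: 184×1.25 = 230
B: 243×1.25 = 303.75 → round → 304 → clamp → 255
= RGB(0, 230, 255)


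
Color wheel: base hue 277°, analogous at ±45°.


Base hue: 277°
Left analog: (277 - 45) mod 360 = 232°
Right analog: (277 + 45) mod 360 = 322°
Analogous hues = 232° and 322°


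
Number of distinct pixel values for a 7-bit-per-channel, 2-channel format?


Total bits = 7 bits/channel × 2 channels = 14 bits
Distinct pixel values = 2^14
= 16,384 pixel values


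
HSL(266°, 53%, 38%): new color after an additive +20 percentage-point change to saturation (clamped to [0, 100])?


Original S = 53%
Adjustment = +20 percentage points
New S = 53 + (20) = 73
Clamp to [0, 100] → 73
= HSL(266°, 73%, 38%)


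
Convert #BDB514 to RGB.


BD → 189 (R)
B5 → 181 (G)
14 → 20 (B)
= RGB(189, 181, 20)


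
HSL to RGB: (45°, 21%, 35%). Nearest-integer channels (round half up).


H=45°, S=0.21, L=0.35
C = (1-|2L-1|)×S = (1-|-0.30|)×0.21 = 0.147
H' = H/60 = 45/60 ≈ 0.7500; X = C×(1-|H' mod 2 - 1|) = 0.11025
m = L - C/2 = 0.35 - 0.0735 = 0.2765
Sector ⌊H'⌋ = 0 → (R',G',B') = (0.147, 0.11025, 0.0)
RGB = ((R'+m)×255, (G'+m)×255, (B'+m)×255) = (107.9925, 98.62125, 70.5075)
Round half up → RGB(108, 99, 71)


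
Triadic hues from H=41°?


Triadic: equally spaced at 120° intervals
H1 = 41°
H2 = (41 + 120) mod 360 = 161°
H3 = (41 + 240) mod 360 = 281°
Triadic = 41°, 161°, 281°


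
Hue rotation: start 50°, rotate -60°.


New hue = (H + rotation) mod 360
New hue = (50 -60) mod 360
= -10 mod 360
= 350°


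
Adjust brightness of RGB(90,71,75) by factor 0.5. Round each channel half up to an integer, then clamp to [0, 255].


Multiply each channel by 0.5, round half up, clamp to [0, 255]
R: 90×0.5 = 45
G: 71×0.5 = 35.5 → round → 36
B: 75×0.5 = 37.5 → round → 38
= RGB(45, 36, 38)


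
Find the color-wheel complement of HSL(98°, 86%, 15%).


Complement = opposite side of color wheel = hue + 180°
H' = (98 + 180) mod 360 = 278°
S and L unchanged.
= HSL(278°, 86%, 15%)


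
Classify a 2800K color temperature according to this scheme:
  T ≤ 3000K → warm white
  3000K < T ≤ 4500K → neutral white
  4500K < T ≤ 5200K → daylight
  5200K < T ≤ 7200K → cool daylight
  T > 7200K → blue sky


Temperature: 2800K
2800K ≤ 3000K → warm white
Classification: warm white


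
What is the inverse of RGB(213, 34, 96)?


Invert: (255-R, 255-G, 255-B)
R: 255-213 = 42
G: 255-34 = 221
B: 255-96 = 159
= RGB(42, 221, 159)


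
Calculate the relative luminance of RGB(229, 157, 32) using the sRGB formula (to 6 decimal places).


Linearize each channel (sRGB transfer function): c = v/255; c_lin = c/12.92 if c ≤ 0.04045, else ((c+0.055)/1.055)^2.4
  R: 229/255 ≈ 0.898039 > 0.04045 → ((0.898039+0.055)/1.055)^2.4 ≈ 0.783538
  G: 157/255 ≈ 0.615686 > 0.04045 → ((0.615686+0.055)/1.055)^2.4 ≈ 0.337164
  B: 32/255 ≈ 0.125490 > 0.04045 → ((0.125490+0.055)/1.055)^2.4 ≈ 0.014444
R_lin = 0.783538, G_lin = 0.337164, B_lin = 0.014444
L = 0.2126×R + 0.7152×G + 0.0722×B
L = 0.2126×0.783538 + 0.7152×0.337164 + 0.0722×0.014444
L ≈ 0.408762


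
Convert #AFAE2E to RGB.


AF → 175 (R)
AE → 174 (G)
2E → 46 (B)
= RGB(175, 174, 46)


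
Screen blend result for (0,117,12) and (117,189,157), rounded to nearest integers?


Screen: C = 255 - (255-A)×(255-B)/255, rounded to nearest integer
R: 255 - (255-0)×(255-117)/255 = 255 - 35190/255 ≈ 255 - 138.000 = 117.000 → 117
G: 255 - (255-117)×(255-189)/255 = 255 - 9108/255 ≈ 255 - 35.718 = 219.282 → 219
B: 255 - (255-12)×(255-157)/255 = 255 - 23814/255 ≈ 255 - 93.388 = 161.612 → 162
= RGB(117, 219, 162)


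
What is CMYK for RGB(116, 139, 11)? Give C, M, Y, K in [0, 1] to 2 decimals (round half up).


R'=116/255≈0.4549, G'=139/255≈0.5451, B'=11/255≈0.0431
K = 1 - max(R',G',B') = 1 - 139/255 = 116/255 = 0.45490… → 0.45
(1-R'-K)/(1-K) simplifies to (max-R)/max with max = 139:
C = (139-116)/139 = 23/139 = 0.16546… → 0.17
M = (139-139)/139 = 0/139 = 0 → 0.00
Y = (139-11)/139 = 128/139 = 0.92086… → 0.92
= CMYK(0.17, 0.00, 0.92, 0.45)


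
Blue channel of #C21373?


Color: #C21373
R = C2 = 194
G = 13 = 19
B = 73 = 115
Blue = 115


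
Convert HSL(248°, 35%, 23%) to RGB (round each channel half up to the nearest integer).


H=248°, S=0.35, L=0.23
C = (1-|2L-1|)×S = (1-|-0.54|)×0.35 = 0.161
H' = H/60 = 248/60 ≈ 4.1333; X = C×(1-|H' mod 2 - 1|) ≈ 0.0215
m = L - C/2 = 0.23 - 0.0805 = 0.1495
Sector ⌊H'⌋ = 4 → (R',G',B') = (≈0.0215, 0.0, 0.161)
RGB = ((R'+m)×255, (G'+m)×255, (B'+m)×255) = (43.5965, 38.1225, 79.1775)
Round half up → RGB(44, 38, 79)


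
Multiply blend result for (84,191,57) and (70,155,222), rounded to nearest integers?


Multiply: C = A×B/255, rounded to nearest integer
R: 84×70/255 = 5880/255 ≈ 23.059 → 23
G: 191×155/255 = 29605/255 ≈ 116.098 → 116
B: 57×222/255 = 12654/255 ≈ 49.624 → 50
= RGB(23, 116, 50)


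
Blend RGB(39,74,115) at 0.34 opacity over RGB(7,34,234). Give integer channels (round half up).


C = α×F + (1-α)×B, with 1-α = 0.66
R: 0.34×39 + 0.66×7 = 13.26 + 4.62 = 17.88 → 18
G: 0.34×74 + 0.66×34 = 25.16 + 22.44 = 47.60 → 48
B: 0.34×115 + 0.66×234 = 39.10 + 154.44 = 193.54 → 194
= RGB(18, 48, 194)


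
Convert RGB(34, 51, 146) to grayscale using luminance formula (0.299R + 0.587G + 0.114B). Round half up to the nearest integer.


Gray = 0.299×R + 0.587×G + 0.114×B
Gray = 0.299×34 + 0.587×51 + 0.114×146
Gray = 10.166 + 29.937 + 16.644
Gray = 56.747 → round half up → 57
Gray = 57


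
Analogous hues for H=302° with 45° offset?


Base hue: 302°
Left analog: (302 - 45) mod 360 = 257°
Right analog: (302 + 45) mod 360 = 347°
Analogous hues = 257° and 347°


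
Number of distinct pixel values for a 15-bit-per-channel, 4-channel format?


Total bits = 15 bits/channel × 4 channels = 60 bits
Distinct pixel values = 2^60
= 1,152,921,504,606,846,976 pixel values


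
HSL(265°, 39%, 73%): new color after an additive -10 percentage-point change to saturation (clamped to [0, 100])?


Original S = 39%
Adjustment = -10 percentage points
New S = 39 + (-10) = 29
Clamp to [0, 100] → 29
= HSL(265°, 29%, 73%)


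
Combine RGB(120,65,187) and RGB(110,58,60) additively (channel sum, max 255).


Additive: each channel = min(255, C₁+C₂)
R: 120+110 = 230 → 230
G: 65+58 = 123 → 123
B: 187+60 = 247 → 247
= RGB(230, 123, 247)


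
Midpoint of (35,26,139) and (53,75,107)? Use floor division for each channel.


Midpoint: each channel = ⌊(C₁+C₂)/2⌋
R: ⌊(35+53)/2⌋ = 44
G: ⌊(26+75)/2⌋ = 50
B: ⌊(139+107)/2⌋ = 123
= RGB(44, 50, 123)


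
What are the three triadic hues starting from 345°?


Triadic: equally spaced at 120° intervals
H1 = 345°
H2 = (345 + 120) mod 360 = 105°
H3 = (345 + 240) mod 360 = 225°
Triadic = 345°, 105°, 225°


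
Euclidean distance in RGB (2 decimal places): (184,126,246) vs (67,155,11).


d = √[(R₁-R₂)² + (G₁-G₂)² + (B₁-B₂)²]
d = √[(184-67)² + (126-155)² + (246-11)²]
d = √[13689 + 841 + 55225]
d = √69755
d ≈ 264.11


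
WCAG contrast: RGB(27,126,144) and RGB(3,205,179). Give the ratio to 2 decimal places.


Linearize each sRGB channel c=v/255: c/12.92 if c ≤ 0.04045 else ((c+0.055)/1.055)^2.4
L = 0.2126×R_lin + 0.7152×G_lin + 0.0722×B_lin
Color 1 (27,126,144):
  R=27: 27/255≈0.1059 > 0.04045 → ((0.1059+0.055)/1.055)^2.4 ≈ 0.01096
  G=126: 126/255≈0.4941 > 0.04045 → ((0.4941+0.055)/1.055)^2.4 ≈ 0.20864
  B=144: 144/255≈0.5647 > 0.04045 → ((0.5647+0.055)/1.055)^2.4 ≈ 0.27889
  L1 = 0.2126×0.01096 + 0.7152×0.20864 + 0.0722×0.27889 ≈ 0.17168
Color 2 (3,205,179):
  R=3: 3/255≈0.0118 ≤ 0.04045 → 0.0118/12.92 ≈ 0.00091
  G=205: 205/255≈0.8039 > 0.04045 → ((0.8039+0.055)/1.055)^2.4 ≈ 0.61050
  B=179: 179/255≈0.7020 > 0.04045 → ((0.7020+0.055)/1.055)^2.4 ≈ 0.45079
  L2 = 0.2126×0.00091 + 0.7152×0.61050 + 0.0722×0.45079 ≈ 0.46937
Lighter = 0.46937, Darker = 0.17168
Ratio = (L_lighter + 0.05) / (L_darker + 0.05)
Ratio = (0.46937 + 0.05) / (0.17168 + 0.05) = 0.51937 / 0.22168 ≈ 2.3428
Ratio ≈ 2.34:1


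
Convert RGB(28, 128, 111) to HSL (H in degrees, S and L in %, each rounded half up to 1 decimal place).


Normalize: R'=28/255≈0.1098, G'=128/255≈0.5020, B'=111/255≈0.4353
Max=128/255, Min=28/255, Δ=Max-Min=100/255
L = (Max+Min)/2 = (128+28)/510 = 156/510 = 0.30588… → L = 30.6%
L ≤ 0.5 → S = Δ/(Max+Min) = 100/(128+28) = 100/156 = 0.64102… → S = 64.1%
(the 1/255 factors cancel in S and H, so raw channel differences can be used)
Max is G' → H = 60 × ((B-R)/Δ + 2) = 60 × ((111-28)/100 + 2)
  83/100 + 2 = 0.83 + 2 = 2.83
  H = 60 × 2.83 = 169.8° → H = 169.8°
= HSL(169.8°, 64.1%, 30.6%)


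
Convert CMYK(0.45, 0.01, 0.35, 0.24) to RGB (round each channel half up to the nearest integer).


R = 255 × (1-C) × (1-K) = 255 × 0.55 × 0.76 = 106.59 → 107
G = 255 × (1-M) × (1-K) = 255 × 0.99 × 0.76 = 191.862 → 192
B = 255 × (1-Y) × (1-K) = 255 × 0.65 × 0.76 = 125.97 → 126
= RGB(107, 192, 126)


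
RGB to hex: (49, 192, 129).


R = 49 → 31 (hex)
G = 192 → C0 (hex)
B = 129 → 81 (hex)
Hex = #31C081


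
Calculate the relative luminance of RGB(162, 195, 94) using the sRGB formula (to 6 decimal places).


Linearize each channel (sRGB transfer function): c = v/255; c_lin = c/12.92 if c ≤ 0.04045, else ((c+0.055)/1.055)^2.4
  R: 162/255 ≈ 0.635294 > 0.04045 → ((0.635294+0.055)/1.055)^2.4 ≈ 0.361307
  G: 195/255 ≈ 0.764706 > 0.04045 → ((0.764706+0.055)/1.055)^2.4 ≈ 0.545724
  B: 94/255 ≈ 0.368627 > 0.04045 → ((0.368627+0.055)/1.055)^2.4 ≈ 0.111932
R_lin = 0.361307, G_lin = 0.545724, B_lin = 0.111932
L = 0.2126×R + 0.7152×G + 0.0722×B
L = 0.2126×0.361307 + 0.7152×0.545724 + 0.0722×0.111932
L ≈ 0.475197


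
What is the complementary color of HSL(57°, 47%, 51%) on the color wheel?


Complement = opposite side of color wheel = hue + 180°
H' = (57 + 180) mod 360 = 237°
S and L unchanged.
= HSL(237°, 47%, 51%)


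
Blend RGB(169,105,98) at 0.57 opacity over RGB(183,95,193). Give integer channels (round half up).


C = α×F + (1-α)×B, with 1-α = 0.43
R: 0.57×169 + 0.43×183 = 96.33 + 78.69 = 175.02 → 175
G: 0.57×105 + 0.43×95 = 59.85 + 40.85 = 100.70 → 101
B: 0.57×98 + 0.43×193 = 55.86 + 82.99 = 138.85 → 139
= RGB(175, 101, 139)


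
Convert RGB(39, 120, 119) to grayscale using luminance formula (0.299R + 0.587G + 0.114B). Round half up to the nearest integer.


Gray = 0.299×R + 0.587×G + 0.114×B
Gray = 0.299×39 + 0.587×120 + 0.114×119
Gray = 11.661 + 70.440 + 13.566
Gray = 95.667 → round half up → 96
Gray = 96


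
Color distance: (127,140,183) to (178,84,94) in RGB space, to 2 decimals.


d = √[(R₁-R₂)² + (G₁-G₂)² + (B₁-B₂)²]
d = √[(127-178)² + (140-84)² + (183-94)²]
d = √[2601 + 3136 + 7921]
d = √13658
d ≈ 116.87


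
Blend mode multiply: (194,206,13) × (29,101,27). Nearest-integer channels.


Multiply: C = A×B/255, rounded to nearest integer
R: 194×29/255 = 5626/255 ≈ 22.063 → 22
G: 206×101/255 = 20806/255 ≈ 81.592 → 82
B: 13×27/255 = 351/255 ≈ 1.376 → 1
= RGB(22, 82, 1)


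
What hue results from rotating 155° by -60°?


New hue = (H + rotation) mod 360
New hue = (155 -60) mod 360
= 95 mod 360
= 95°


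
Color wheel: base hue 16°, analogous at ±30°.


Base hue: 16°
Left analog: (16 - 30) mod 360 = 346°
Right analog: (16 + 30) mod 360 = 46°
Analogous hues = 346° and 46°


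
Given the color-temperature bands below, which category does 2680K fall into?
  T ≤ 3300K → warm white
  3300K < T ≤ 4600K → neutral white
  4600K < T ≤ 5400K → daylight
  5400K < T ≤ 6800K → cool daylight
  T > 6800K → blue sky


Temperature: 2680K
2680K ≤ 3300K → warm white
Classification: warm white


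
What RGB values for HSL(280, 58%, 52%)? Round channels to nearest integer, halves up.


H=280°, S=0.58, L=0.52
C = (1-|2L-1|)×S = (1-|0.04|)×0.58 = 0.5568
H' = H/60 = 280/60 ≈ 4.6667; X = C×(1-|H' mod 2 - 1|) = 0.3712
m = L - C/2 = 0.52 - 0.2784 = 0.2416
Sector ⌊H'⌋ = 4 → (R',G',B') = (0.3712, 0.0, 0.5568)
RGB = ((R'+m)×255, (G'+m)×255, (B'+m)×255) = (156.264, 61.608, 203.592)
Round half up → RGB(156, 62, 204)


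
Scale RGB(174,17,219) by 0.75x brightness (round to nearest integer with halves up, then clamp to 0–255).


Multiply each channel by 0.75, round half up, clamp to [0, 255]
R: 174×0.75 = 130.5 → round → 131
G: 17×0.75 = 12.75 → round → 13
B: 219×0.75 = 164.25 → round → 164
= RGB(131, 13, 164)


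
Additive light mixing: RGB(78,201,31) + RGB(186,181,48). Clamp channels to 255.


Additive: each channel = min(255, C₁+C₂)
R: 78+186 = 264 → 255
G: 201+181 = 382 → 255
B: 31+48 = 79 → 79
= RGB(255, 255, 79)


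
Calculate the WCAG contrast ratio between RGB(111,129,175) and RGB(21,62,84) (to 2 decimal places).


Linearize each sRGB channel c=v/255: c/12.92 if c ≤ 0.04045 else ((c+0.055)/1.055)^2.4
L = 0.2126×R_lin + 0.7152×G_lin + 0.0722×B_lin
Color 1 (111,129,175):
  R=111: 111/255≈0.4353 > 0.04045 → ((0.4353+0.055)/1.055)^2.4 ≈ 0.15896
  G=129: 129/255≈0.5059 > 0.04045 → ((0.5059+0.055)/1.055)^2.4 ≈ 0.21953
  B=175: 175/255≈0.6863 > 0.04045 → ((0.6863+0.055)/1.055)^2.4 ≈ 0.42869
  L1 = 0.2126×0.15896 + 0.7152×0.21953 + 0.0722×0.42869 ≈ 0.22175
Color 2 (21,62,84):
  R=21: 21/255≈0.0824 > 0.04045 → ((0.0824+0.055)/1.055)^2.4 ≈ 0.00750
  G=62: 62/255≈0.2431 > 0.04045 → ((0.2431+0.055)/1.055)^2.4 ≈ 0.04817
  B=84: 84/255≈0.3294 > 0.04045 → ((0.3294+0.055)/1.055)^2.4 ≈ 0.08866
  L2 = 0.2126×0.00750 + 0.7152×0.04817 + 0.0722×0.08866 ≈ 0.04245
Lighter = 0.22175, Darker = 0.04245
Ratio = (L_lighter + 0.05) / (L_darker + 0.05)
Ratio = (0.22175 + 0.05) / (0.04245 + 0.05) = 0.27175 / 0.09245 ≈ 2.9395
Ratio ≈ 2.94:1


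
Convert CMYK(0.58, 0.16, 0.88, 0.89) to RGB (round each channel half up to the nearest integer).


R = 255 × (1-C) × (1-K) = 255 × 0.42 × 0.11 = 11.781 → 12
G = 255 × (1-M) × (1-K) = 255 × 0.84 × 0.11 = 23.562 → 24
B = 255 × (1-Y) × (1-K) = 255 × 0.12 × 0.11 = 3.366 → 3
= RGB(12, 24, 3)


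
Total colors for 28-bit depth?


Colors = 2^bits = 2^28
= 268,435,456 colors


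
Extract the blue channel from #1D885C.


Color: #1D885C
R = 1D = 29
G = 88 = 136
B = 5C = 92
Blue = 92


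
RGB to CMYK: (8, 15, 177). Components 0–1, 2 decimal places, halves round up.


R'=8/255≈0.0314, G'=15/255≈0.0588, B'=177/255≈0.6941
K = 1 - max(R',G',B') = 1 - 177/255 = 78/255 = 0.30588… → 0.31
(1-R'-K)/(1-K) simplifies to (max-R)/max with max = 177:
C = (177-8)/177 = 169/177 = 0.95480… → 0.95
M = (177-15)/177 = 162/177 = 0.91525… → 0.92
Y = (177-177)/177 = 0/177 = 0 → 0.00
= CMYK(0.95, 0.92, 0.00, 0.31)


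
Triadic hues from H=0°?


Triadic: equally spaced at 120° intervals
H1 = 0°
H2 = (0 + 120) mod 360 = 120°
H3 = (0 + 240) mod 360 = 240°
Triadic = 0°, 120°, 240°


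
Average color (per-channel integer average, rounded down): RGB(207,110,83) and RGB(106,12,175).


Midpoint: each channel = ⌊(C₁+C₂)/2⌋
R: ⌊(207+106)/2⌋ = 156
G: ⌊(110+12)/2⌋ = 61
B: ⌊(83+175)/2⌋ = 129
= RGB(156, 61, 129)


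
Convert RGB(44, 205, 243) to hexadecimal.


R = 44 → 2C (hex)
G = 205 → CD (hex)
B = 243 → F3 (hex)
Hex = #2CCDF3


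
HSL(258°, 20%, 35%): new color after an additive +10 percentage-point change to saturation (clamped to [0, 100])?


Original S = 20%
Adjustment = +10 percentage points
New S = 20 + (10) = 30
Clamp to [0, 100] → 30
= HSL(258°, 30%, 35%)


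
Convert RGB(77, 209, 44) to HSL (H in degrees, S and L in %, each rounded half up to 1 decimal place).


Normalize: R'=77/255≈0.3020, G'=209/255≈0.8196, B'=44/255≈0.1725
Max=209/255, Min=44/255, Δ=Max-Min=165/255
L = (Max+Min)/2 = (209+44)/510 = 253/510 = 0.49607… → L = 49.6%
L ≤ 0.5 → S = Δ/(Max+Min) = 165/(209+44) = 165/253 = 0.65217… → S = 65.2%
(the 1/255 factors cancel in S and H, so raw channel differences can be used)
Max is G' → H = 60 × ((B-R)/Δ + 2) = 60 × ((44-77)/165 + 2)
  -33/165 + 2 = -0.2 + 2 = 1.8
  H = 60 × 1.8 = 108° → H = 108.0°
= HSL(108.0°, 65.2%, 49.6%)


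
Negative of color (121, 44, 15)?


Invert: (255-R, 255-G, 255-B)
R: 255-121 = 134
G: 255-44 = 211
B: 255-15 = 240
= RGB(134, 211, 240)


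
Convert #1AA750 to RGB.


1A → 26 (R)
A7 → 167 (G)
50 → 80 (B)
= RGB(26, 167, 80)


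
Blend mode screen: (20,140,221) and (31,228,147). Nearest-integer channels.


Screen: C = 255 - (255-A)×(255-B)/255, rounded to nearest integer
R: 255 - (255-20)×(255-31)/255 = 255 - 52640/255 ≈ 255 - 206.431 = 48.569 → 49
G: 255 - (255-140)×(255-228)/255 = 255 - 3105/255 ≈ 255 - 12.176 = 242.824 → 243
B: 255 - (255-221)×(255-147)/255 = 255 - 3672/255 ≈ 255 - 14.400 = 240.600 → 241
= RGB(49, 243, 241)


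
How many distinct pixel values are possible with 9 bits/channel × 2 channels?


Total bits = 9 bits/channel × 2 channels = 18 bits
Distinct pixel values = 2^18
= 262,144 pixel values


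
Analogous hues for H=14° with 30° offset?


Base hue: 14°
Left analog: (14 - 30) mod 360 = 344°
Right analog: (14 + 30) mod 360 = 44°
Analogous hues = 344° and 44°


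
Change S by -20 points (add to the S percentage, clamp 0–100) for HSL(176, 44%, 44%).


Original S = 44%
Adjustment = -20 percentage points
New S = 44 + (-20) = 24
Clamp to [0, 100] → 24
= HSL(176°, 24%, 44%)


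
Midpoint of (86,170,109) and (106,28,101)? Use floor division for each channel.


Midpoint: each channel = ⌊(C₁+C₂)/2⌋
R: ⌊(86+106)/2⌋ = 96
G: ⌊(170+28)/2⌋ = 99
B: ⌊(109+101)/2⌋ = 105
= RGB(96, 99, 105)


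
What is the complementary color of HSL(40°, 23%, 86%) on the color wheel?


Complement = opposite side of color wheel = hue + 180°
H' = (40 + 180) mod 360 = 220°
S and L unchanged.
= HSL(220°, 23%, 86%)


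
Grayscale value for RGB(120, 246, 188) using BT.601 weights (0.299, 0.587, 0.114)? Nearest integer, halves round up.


Gray = 0.299×R + 0.587×G + 0.114×B
Gray = 0.299×120 + 0.587×246 + 0.114×188
Gray = 35.880 + 144.402 + 21.432
Gray = 201.714 → round half up → 202
Gray = 202


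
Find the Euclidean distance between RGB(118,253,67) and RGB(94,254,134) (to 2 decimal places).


d = √[(R₁-R₂)² + (G₁-G₂)² + (B₁-B₂)²]
d = √[(118-94)² + (253-254)² + (67-134)²]
d = √[576 + 1 + 4489]
d = √5066
d ≈ 71.18


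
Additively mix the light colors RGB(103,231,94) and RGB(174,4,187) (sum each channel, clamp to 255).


Additive: each channel = min(255, C₁+C₂)
R: 103+174 = 277 → 255
G: 231+4 = 235 → 235
B: 94+187 = 281 → 255
= RGB(255, 235, 255)


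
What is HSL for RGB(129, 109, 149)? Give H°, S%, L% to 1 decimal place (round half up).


Normalize: R'=129/255≈0.5059, G'=109/255≈0.4275, B'=149/255≈0.5843
Max=149/255, Min=109/255, Δ=Max-Min=40/255
L = (Max+Min)/2 = (149+109)/510 = 258/510 = 0.50588… → L = 50.6%
L > 0.5 → S = Δ/(2-Max-Min) = 40/(510-149-109) = 40/252 = 0.15873… → S = 15.9%
(the 1/255 factors cancel in S and H, so raw channel differences can be used)
Max is B' → H = 60 × ((R-G)/Δ + 4) = 60 × ((129-109)/40 + 4)
  20/40 + 4 = 0.5 + 4 = 4.5
  H = 60 × 4.5 = 270° → H = 270.0°
= HSL(270.0°, 15.9%, 50.6%)


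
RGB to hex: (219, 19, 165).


R = 219 → DB (hex)
G = 19 → 13 (hex)
B = 165 → A5 (hex)
Hex = #DB13A5


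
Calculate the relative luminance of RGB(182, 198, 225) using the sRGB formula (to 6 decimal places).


Linearize each channel (sRGB transfer function): c = v/255; c_lin = c/12.92 if c ≤ 0.04045, else ((c+0.055)/1.055)^2.4
  R: 182/255 ≈ 0.713725 > 0.04045 → ((0.713725+0.055)/1.055)^2.4 ≈ 0.467784
  G: 198/255 ≈ 0.776471 > 0.04045 → ((0.776471+0.055)/1.055)^2.4 ≈ 0.564712
  B: 225/255 ≈ 0.882353 > 0.04045 → ((0.882353+0.055)/1.055)^2.4 ≈ 0.752942
R_lin = 0.467784, G_lin = 0.564712, B_lin = 0.752942
L = 0.2126×R + 0.7152×G + 0.0722×B
L = 0.2126×0.467784 + 0.7152×0.564712 + 0.0722×0.752942
L ≈ 0.557695


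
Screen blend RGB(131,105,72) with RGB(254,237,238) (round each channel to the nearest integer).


Screen: C = 255 - (255-A)×(255-B)/255, rounded to nearest integer
R: 255 - (255-131)×(255-254)/255 = 255 - 124/255 ≈ 255 - 0.486 = 254.514 → 255
G: 255 - (255-105)×(255-237)/255 = 255 - 2700/255 ≈ 255 - 10.588 = 244.412 → 244
B: 255 - (255-72)×(255-238)/255 = 255 - 3111/255 ≈ 255 - 12.200 = 242.800 → 243
= RGB(255, 244, 243)


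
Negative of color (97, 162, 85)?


Invert: (255-R, 255-G, 255-B)
R: 255-97 = 158
G: 255-162 = 93
B: 255-85 = 170
= RGB(158, 93, 170)


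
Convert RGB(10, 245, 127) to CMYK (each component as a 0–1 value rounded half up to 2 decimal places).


R'=10/255≈0.0392, G'=245/255≈0.9608, B'=127/255≈0.4980
K = 1 - max(R',G',B') = 1 - 245/255 = 10/255 = 0.03921… → 0.04
(1-R'-K)/(1-K) simplifies to (max-R)/max with max = 245:
C = (245-10)/245 = 235/245 = 0.95918… → 0.96
M = (245-245)/245 = 0/245 = 0 → 0.00
Y = (245-127)/245 = 118/245 = 0.48163… → 0.48
= CMYK(0.96, 0.00, 0.48, 0.04)


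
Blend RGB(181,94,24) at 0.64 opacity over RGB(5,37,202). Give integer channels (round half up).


C = α×F + (1-α)×B, with 1-α = 0.36
R: 0.64×181 + 0.36×5 = 115.84 + 1.80 = 117.64 → 118
G: 0.64×94 + 0.36×37 = 60.16 + 13.32 = 73.48 → 73
B: 0.64×24 + 0.36×202 = 15.36 + 72.72 = 88.08 → 88
= RGB(118, 73, 88)


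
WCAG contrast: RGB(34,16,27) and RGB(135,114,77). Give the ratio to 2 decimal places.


Linearize each sRGB channel c=v/255: c/12.92 if c ≤ 0.04045 else ((c+0.055)/1.055)^2.4
L = 0.2126×R_lin + 0.7152×G_lin + 0.0722×B_lin
Color 1 (34,16,27):
  R=34: 34/255≈0.1333 > 0.04045 → ((0.1333+0.055)/1.055)^2.4 ≈ 0.01600
  G=16: 16/255≈0.0627 > 0.04045 → ((0.0627+0.055)/1.055)^2.4 ≈ 0.00518
  B=27: 27/255≈0.1059 > 0.04045 → ((0.1059+0.055)/1.055)^2.4 ≈ 0.01096
  L1 = 0.2126×0.01600 + 0.7152×0.00518 + 0.0722×0.01096 ≈ 0.00790
Color 2 (135,114,77):
  R=135: 135/255≈0.5294 > 0.04045 → ((0.5294+0.055)/1.055)^2.4 ≈ 0.24228
  G=114: 114/255≈0.4471 > 0.04045 → ((0.4471+0.055)/1.055)^2.4 ≈ 0.16827
  B=77: 77/255≈0.3020 > 0.04045 → ((0.3020+0.055)/1.055)^2.4 ≈ 0.07421
  L2 = 0.2126×0.24228 + 0.7152×0.16827 + 0.0722×0.07421 ≈ 0.17721
Lighter = 0.17721, Darker = 0.00790
Ratio = (L_lighter + 0.05) / (L_darker + 0.05)
Ratio = (0.17721 + 0.05) / (0.00790 + 0.05) = 0.22721 / 0.05790 ≈ 3.9244
Ratio ≈ 3.92:1


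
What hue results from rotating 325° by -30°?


New hue = (H + rotation) mod 360
New hue = (325 -30) mod 360
= 295 mod 360
= 295°


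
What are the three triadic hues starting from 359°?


Triadic: equally spaced at 120° intervals
H1 = 359°
H2 = (359 + 120) mod 360 = 119°
H3 = (359 + 240) mod 360 = 239°
Triadic = 359°, 119°, 239°


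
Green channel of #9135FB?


Color: #9135FB
R = 91 = 145
G = 35 = 53
B = FB = 251
Green = 53


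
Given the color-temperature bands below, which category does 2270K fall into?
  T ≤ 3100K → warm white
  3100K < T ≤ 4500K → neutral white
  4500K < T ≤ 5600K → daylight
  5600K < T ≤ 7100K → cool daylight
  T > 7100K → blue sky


Temperature: 2270K
2270K ≤ 3100K → warm white
Classification: warm white


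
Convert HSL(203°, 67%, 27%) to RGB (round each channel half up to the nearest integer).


H=203°, S=0.67, L=0.27
C = (1-|2L-1|)×S = (1-|-0.46|)×0.67 = 0.3618
H' = H/60 = 203/60 ≈ 3.3833; X = C×(1-|H' mod 2 - 1|) = 0.22311
m = L - C/2 = 0.27 - 0.1809 = 0.0891
Sector ⌊H'⌋ = 3 → (R',G',B') = (0.0, 0.22311, 0.3618)
RGB = ((R'+m)×255, (G'+m)×255, (B'+m)×255) = (22.7205, 79.61355, 114.9795)
Round half up → RGB(23, 80, 115)


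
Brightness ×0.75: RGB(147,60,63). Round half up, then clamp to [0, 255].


Multiply each channel by 0.75, round half up, clamp to [0, 255]
R: 147×0.75 = 110.25 → round → 110
G: 60×0.75 = 45
B: 63×0.75 = 47.25 → round → 47
= RGB(110, 45, 47)


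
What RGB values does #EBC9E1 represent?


EB → 235 (R)
C9 → 201 (G)
E1 → 225 (B)
= RGB(235, 201, 225)


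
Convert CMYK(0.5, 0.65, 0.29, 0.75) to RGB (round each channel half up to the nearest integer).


R = 255 × (1-C) × (1-K) = 255 × 0.50 × 0.25 = 31.875 → 32
G = 255 × (1-M) × (1-K) = 255 × 0.35 × 0.25 = 22.3125 → 22
B = 255 × (1-Y) × (1-K) = 255 × 0.71 × 0.25 = 45.2625 → 45
= RGB(32, 22, 45)


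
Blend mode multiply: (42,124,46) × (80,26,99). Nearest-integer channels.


Multiply: C = A×B/255, rounded to nearest integer
R: 42×80/255 = 3360/255 ≈ 13.176 → 13
G: 124×26/255 = 3224/255 ≈ 12.643 → 13
B: 46×99/255 = 4554/255 ≈ 17.859 → 18
= RGB(13, 13, 18)


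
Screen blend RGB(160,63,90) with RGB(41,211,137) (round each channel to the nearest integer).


Screen: C = 255 - (255-A)×(255-B)/255, rounded to nearest integer
R: 255 - (255-160)×(255-41)/255 = 255 - 20330/255 ≈ 255 - 79.725 = 175.275 → 175
G: 255 - (255-63)×(255-211)/255 = 255 - 8448/255 ≈ 255 - 33.129 = 221.871 → 222
B: 255 - (255-90)×(255-137)/255 = 255 - 19470/255 ≈ 255 - 76.353 = 178.647 → 179
= RGB(175, 222, 179)


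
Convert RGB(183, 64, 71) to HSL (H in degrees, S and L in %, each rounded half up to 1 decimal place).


Normalize: R'=183/255≈0.7176, G'=64/255≈0.2510, B'=71/255≈0.2784
Max=183/255, Min=64/255, Δ=Max-Min=119/255
L = (Max+Min)/2 = (183+64)/510 = 247/510 = 0.48431… → L = 48.4%
L ≤ 0.5 → S = Δ/(Max+Min) = 119/(183+64) = 119/247 = 0.48178… → S = 48.2%
(the 1/255 factors cancel in S and H, so raw channel differences can be used)
Max is R' → H = 60 × (((G-B)/Δ) mod 6) = 60 × (((64-71)/119) mod 6)
  (-7)/119 = -0.0588…; negative, so add 6 → 5.9411…
  H = 60 × 5.9411… = 356.470…° → H = 356.5°
= HSL(356.5°, 48.2%, 48.4%)
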